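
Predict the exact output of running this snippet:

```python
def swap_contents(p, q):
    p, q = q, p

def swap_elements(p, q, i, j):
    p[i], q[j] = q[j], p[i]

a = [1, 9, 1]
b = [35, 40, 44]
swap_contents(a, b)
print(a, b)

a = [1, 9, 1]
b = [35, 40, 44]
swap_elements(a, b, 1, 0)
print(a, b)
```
[1, 9, 1] [35, 40, 44]
[1, 35, 1] [9, 40, 44]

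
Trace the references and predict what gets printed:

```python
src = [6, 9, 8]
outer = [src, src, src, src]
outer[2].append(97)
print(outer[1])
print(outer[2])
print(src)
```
[6, 9, 8, 97]
[6, 9, 8, 97]
[6, 9, 8, 97]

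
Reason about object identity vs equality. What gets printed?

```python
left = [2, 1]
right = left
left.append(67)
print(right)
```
[2, 1, 67]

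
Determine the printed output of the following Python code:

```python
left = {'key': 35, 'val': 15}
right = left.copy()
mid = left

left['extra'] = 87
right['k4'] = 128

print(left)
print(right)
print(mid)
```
{'key': 35, 'val': 15, 'extra': 87}
{'key': 35, 'val': 15, 'k4': 128}
{'key': 35, 'val': 15, 'extra': 87}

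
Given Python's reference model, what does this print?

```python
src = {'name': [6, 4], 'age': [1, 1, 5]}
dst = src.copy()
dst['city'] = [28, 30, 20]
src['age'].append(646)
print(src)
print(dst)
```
{'name': [6, 4], 'age': [1, 1, 5, 646]}
{'name': [6, 4], 'age': [1, 1, 5, 646], 'city': [28, 30, 20]}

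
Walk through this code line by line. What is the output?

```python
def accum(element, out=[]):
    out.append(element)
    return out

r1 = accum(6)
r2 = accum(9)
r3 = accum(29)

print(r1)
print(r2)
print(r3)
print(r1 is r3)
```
[6, 9, 29]
[6, 9, 29]
[6, 9, 29]
True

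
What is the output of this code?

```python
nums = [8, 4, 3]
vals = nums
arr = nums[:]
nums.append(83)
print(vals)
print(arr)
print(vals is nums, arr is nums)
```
[8, 4, 3, 83]
[8, 4, 3]
True False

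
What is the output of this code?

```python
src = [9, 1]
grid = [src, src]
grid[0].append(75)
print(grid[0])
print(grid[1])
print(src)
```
[9, 1, 75]
[9, 1, 75]
[9, 1, 75]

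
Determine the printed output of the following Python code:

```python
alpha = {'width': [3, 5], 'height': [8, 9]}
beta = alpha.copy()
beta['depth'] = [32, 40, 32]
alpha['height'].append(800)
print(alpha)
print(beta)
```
{'width': [3, 5], 'height': [8, 9, 800]}
{'width': [3, 5], 'height': [8, 9, 800], 'depth': [32, 40, 32]}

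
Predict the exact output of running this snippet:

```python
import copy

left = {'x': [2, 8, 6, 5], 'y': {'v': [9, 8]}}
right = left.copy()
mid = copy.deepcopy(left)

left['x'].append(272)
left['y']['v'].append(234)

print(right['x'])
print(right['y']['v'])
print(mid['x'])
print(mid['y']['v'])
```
[2, 8, 6, 5, 272]
[9, 8, 234]
[2, 8, 6, 5]
[9, 8]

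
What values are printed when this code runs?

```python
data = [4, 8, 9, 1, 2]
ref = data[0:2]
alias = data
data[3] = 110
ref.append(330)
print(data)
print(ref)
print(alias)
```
[4, 8, 9, 110, 2]
[4, 8, 330]
[4, 8, 9, 110, 2]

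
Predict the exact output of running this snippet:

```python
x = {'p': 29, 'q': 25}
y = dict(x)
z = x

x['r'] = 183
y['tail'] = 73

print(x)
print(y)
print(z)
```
{'p': 29, 'q': 25, 'r': 183}
{'p': 29, 'q': 25, 'tail': 73}
{'p': 29, 'q': 25, 'r': 183}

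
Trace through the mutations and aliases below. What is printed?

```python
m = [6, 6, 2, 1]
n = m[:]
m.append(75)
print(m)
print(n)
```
[6, 6, 2, 1, 75]
[6, 6, 2, 1]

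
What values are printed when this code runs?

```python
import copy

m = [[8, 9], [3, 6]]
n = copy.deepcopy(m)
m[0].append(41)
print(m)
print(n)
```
[[8, 9, 41], [3, 6]]
[[8, 9], [3, 6]]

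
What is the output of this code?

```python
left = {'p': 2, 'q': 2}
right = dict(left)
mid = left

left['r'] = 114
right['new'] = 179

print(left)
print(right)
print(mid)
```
{'p': 2, 'q': 2, 'r': 114}
{'p': 2, 'q': 2, 'new': 179}
{'p': 2, 'q': 2, 'r': 114}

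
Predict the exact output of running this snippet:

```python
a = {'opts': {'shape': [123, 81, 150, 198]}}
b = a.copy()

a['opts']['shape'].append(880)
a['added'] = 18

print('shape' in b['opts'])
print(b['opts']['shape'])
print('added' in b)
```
True
[123, 81, 150, 198, 880]
False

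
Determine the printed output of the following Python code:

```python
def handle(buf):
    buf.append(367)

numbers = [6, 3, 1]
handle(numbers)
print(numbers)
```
[6, 3, 1, 367]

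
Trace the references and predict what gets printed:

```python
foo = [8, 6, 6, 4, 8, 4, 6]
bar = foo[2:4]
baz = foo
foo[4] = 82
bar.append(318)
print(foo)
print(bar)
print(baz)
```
[8, 6, 6, 4, 82, 4, 6]
[6, 4, 318]
[8, 6, 6, 4, 82, 4, 6]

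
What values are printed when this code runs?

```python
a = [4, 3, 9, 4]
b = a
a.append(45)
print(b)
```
[4, 3, 9, 4, 45]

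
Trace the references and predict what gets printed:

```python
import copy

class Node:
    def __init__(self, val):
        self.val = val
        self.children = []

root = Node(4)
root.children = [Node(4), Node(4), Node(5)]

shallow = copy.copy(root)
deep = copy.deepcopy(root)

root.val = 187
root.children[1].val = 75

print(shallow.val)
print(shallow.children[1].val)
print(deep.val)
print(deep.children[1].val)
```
4
75
4
4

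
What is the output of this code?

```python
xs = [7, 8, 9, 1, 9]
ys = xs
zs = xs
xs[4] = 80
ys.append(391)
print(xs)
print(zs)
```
[7, 8, 9, 1, 80, 391]
[7, 8, 9, 1, 80, 391]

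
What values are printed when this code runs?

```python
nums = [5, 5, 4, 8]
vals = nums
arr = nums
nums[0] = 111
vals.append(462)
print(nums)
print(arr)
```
[111, 5, 4, 8, 462]
[111, 5, 4, 8, 462]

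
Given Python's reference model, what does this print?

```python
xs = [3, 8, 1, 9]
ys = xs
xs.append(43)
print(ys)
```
[3, 8, 1, 9, 43]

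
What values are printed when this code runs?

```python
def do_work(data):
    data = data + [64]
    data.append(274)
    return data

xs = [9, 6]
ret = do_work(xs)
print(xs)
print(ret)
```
[9, 6]
[9, 6, 64, 274]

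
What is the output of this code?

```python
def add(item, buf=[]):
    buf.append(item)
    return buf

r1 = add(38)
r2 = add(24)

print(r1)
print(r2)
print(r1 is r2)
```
[38, 24]
[38, 24]
True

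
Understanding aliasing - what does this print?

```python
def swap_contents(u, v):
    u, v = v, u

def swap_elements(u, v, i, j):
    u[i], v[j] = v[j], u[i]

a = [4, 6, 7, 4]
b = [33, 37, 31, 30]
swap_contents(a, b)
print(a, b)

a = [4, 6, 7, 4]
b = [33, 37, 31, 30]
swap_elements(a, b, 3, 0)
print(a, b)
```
[4, 6, 7, 4] [33, 37, 31, 30]
[4, 6, 7, 33] [4, 37, 31, 30]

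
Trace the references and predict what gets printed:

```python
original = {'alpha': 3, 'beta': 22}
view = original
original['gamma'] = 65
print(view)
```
{'alpha': 3, 'beta': 22, 'gamma': 65}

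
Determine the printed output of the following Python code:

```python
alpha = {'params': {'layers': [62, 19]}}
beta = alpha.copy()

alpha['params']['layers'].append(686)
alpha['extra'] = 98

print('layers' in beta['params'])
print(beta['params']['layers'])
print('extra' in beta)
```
True
[62, 19, 686]
False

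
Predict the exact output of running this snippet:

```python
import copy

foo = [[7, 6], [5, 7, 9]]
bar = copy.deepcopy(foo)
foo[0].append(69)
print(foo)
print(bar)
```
[[7, 6, 69], [5, 7, 9]]
[[7, 6], [5, 7, 9]]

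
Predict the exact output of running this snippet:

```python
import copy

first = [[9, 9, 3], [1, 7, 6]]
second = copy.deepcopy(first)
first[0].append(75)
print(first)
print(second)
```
[[9, 9, 3, 75], [1, 7, 6]]
[[9, 9, 3], [1, 7, 6]]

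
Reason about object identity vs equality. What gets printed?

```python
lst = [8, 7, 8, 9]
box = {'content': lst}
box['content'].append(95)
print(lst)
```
[8, 7, 8, 9, 95]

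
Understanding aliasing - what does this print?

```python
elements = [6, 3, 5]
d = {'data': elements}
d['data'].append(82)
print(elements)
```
[6, 3, 5, 82]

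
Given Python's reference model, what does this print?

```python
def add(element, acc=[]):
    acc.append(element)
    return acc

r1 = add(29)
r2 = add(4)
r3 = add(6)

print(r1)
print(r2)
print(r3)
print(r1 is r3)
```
[29, 4, 6]
[29, 4, 6]
[29, 4, 6]
True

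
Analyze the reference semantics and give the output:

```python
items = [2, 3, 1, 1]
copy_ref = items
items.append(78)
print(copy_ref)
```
[2, 3, 1, 1, 78]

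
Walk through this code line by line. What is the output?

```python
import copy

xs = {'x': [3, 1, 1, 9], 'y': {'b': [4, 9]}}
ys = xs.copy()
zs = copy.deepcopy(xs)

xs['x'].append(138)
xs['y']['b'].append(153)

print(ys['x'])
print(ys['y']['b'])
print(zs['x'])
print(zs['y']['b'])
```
[3, 1, 1, 9, 138]
[4, 9, 153]
[3, 1, 1, 9]
[4, 9]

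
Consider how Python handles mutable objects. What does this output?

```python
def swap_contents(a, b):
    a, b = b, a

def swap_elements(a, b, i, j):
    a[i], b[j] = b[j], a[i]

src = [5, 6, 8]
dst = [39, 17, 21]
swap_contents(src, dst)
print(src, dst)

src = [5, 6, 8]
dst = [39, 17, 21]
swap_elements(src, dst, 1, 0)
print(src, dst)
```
[5, 6, 8] [39, 17, 21]
[5, 39, 8] [6, 17, 21]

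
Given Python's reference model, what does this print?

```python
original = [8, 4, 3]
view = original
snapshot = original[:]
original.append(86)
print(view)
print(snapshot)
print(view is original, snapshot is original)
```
[8, 4, 3, 86]
[8, 4, 3]
True False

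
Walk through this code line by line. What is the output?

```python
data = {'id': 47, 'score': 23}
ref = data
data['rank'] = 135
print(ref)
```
{'id': 47, 'score': 23, 'rank': 135}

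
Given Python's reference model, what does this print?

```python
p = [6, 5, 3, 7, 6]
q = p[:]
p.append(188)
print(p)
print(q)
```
[6, 5, 3, 7, 6, 188]
[6, 5, 3, 7, 6]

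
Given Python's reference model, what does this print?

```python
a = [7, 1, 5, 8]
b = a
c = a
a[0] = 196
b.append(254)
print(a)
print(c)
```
[196, 1, 5, 8, 254]
[196, 1, 5, 8, 254]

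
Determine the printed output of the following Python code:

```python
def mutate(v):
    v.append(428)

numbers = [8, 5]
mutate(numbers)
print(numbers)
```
[8, 5, 428]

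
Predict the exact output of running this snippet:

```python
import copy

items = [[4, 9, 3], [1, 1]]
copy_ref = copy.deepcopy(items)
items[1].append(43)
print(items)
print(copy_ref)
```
[[4, 9, 3], [1, 1, 43]]
[[4, 9, 3], [1, 1]]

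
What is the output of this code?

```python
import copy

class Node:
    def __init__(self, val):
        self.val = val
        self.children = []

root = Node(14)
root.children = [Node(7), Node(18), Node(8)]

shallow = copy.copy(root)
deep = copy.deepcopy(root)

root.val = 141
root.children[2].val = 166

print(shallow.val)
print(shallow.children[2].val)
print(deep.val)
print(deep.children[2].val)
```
14
166
14
8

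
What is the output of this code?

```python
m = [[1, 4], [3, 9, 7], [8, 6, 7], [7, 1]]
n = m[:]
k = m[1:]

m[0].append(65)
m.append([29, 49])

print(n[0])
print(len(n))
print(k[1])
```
[1, 4, 65]
4
[8, 6, 7]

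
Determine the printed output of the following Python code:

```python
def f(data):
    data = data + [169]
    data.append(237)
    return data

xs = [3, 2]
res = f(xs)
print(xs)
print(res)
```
[3, 2]
[3, 2, 169, 237]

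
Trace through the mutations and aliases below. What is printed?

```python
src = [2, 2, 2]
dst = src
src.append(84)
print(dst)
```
[2, 2, 2, 84]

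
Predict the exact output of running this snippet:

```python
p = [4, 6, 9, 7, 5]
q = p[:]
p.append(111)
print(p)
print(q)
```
[4, 6, 9, 7, 5, 111]
[4, 6, 9, 7, 5]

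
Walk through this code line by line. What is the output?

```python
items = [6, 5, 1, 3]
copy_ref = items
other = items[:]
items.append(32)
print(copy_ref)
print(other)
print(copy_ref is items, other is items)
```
[6, 5, 1, 3, 32]
[6, 5, 1, 3]
True False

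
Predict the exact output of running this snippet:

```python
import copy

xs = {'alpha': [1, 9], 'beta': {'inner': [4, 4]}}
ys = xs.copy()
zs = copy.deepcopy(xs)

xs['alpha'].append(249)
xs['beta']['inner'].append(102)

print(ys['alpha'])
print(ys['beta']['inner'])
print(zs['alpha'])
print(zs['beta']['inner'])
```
[1, 9, 249]
[4, 4, 102]
[1, 9]
[4, 4]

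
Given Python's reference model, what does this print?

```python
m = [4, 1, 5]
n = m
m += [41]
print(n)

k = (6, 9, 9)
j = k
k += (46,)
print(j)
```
[4, 1, 5, 41]
(6, 9, 9)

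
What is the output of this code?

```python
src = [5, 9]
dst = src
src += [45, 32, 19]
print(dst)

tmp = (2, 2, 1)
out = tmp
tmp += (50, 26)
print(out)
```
[5, 9, 45, 32, 19]
(2, 2, 1)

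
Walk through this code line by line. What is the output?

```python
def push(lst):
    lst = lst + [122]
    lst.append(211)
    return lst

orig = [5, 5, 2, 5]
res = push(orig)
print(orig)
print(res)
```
[5, 5, 2, 5]
[5, 5, 2, 5, 122, 211]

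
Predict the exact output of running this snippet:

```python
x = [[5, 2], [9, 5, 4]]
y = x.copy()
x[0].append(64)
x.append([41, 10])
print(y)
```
[[5, 2, 64], [9, 5, 4]]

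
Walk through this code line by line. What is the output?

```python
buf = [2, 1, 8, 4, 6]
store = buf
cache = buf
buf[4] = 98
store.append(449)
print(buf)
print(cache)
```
[2, 1, 8, 4, 98, 449]
[2, 1, 8, 4, 98, 449]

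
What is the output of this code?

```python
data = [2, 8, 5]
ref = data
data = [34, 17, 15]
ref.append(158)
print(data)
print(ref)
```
[34, 17, 15]
[2, 8, 5, 158]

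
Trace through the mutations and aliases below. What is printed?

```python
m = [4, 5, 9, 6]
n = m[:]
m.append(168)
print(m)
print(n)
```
[4, 5, 9, 6, 168]
[4, 5, 9, 6]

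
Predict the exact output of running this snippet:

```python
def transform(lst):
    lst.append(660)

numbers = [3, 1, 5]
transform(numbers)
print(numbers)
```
[3, 1, 5, 660]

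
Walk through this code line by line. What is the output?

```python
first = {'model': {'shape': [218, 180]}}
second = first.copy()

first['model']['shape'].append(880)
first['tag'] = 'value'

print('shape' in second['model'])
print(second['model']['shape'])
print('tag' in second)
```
True
[218, 180, 880]
False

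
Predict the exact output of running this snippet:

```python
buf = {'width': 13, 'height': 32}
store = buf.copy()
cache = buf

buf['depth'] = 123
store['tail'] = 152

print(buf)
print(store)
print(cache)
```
{'width': 13, 'height': 32, 'depth': 123}
{'width': 13, 'height': 32, 'tail': 152}
{'width': 13, 'height': 32, 'depth': 123}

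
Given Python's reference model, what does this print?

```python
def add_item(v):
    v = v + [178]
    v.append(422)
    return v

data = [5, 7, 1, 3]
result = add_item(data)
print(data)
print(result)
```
[5, 7, 1, 3]
[5, 7, 1, 3, 178, 422]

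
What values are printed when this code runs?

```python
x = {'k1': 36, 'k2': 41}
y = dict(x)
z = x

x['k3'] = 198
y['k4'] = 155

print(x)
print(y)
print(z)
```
{'k1': 36, 'k2': 41, 'k3': 198}
{'k1': 36, 'k2': 41, 'k4': 155}
{'k1': 36, 'k2': 41, 'k3': 198}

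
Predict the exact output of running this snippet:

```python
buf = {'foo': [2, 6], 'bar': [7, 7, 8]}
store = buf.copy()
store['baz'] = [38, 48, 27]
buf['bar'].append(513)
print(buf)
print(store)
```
{'foo': [2, 6], 'bar': [7, 7, 8, 513]}
{'foo': [2, 6], 'bar': [7, 7, 8, 513], 'baz': [38, 48, 27]}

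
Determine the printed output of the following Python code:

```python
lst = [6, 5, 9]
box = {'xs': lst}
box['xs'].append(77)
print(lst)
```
[6, 5, 9, 77]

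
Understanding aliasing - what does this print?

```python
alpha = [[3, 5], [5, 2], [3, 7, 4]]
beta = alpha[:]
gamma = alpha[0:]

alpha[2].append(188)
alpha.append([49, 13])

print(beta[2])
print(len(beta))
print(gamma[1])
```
[3, 7, 4, 188]
3
[5, 2]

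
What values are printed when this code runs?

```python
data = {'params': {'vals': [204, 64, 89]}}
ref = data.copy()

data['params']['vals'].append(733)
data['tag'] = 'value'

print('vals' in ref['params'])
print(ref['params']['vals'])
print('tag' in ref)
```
True
[204, 64, 89, 733]
False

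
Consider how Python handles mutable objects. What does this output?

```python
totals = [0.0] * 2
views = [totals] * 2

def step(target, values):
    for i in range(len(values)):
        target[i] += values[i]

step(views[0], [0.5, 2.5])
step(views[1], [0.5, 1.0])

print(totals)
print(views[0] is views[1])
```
[1.0, 3.5]
True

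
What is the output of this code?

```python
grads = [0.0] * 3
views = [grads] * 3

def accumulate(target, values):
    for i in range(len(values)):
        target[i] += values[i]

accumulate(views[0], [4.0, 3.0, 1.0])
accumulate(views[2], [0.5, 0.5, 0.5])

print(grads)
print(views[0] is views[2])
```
[4.5, 3.5, 1.5]
True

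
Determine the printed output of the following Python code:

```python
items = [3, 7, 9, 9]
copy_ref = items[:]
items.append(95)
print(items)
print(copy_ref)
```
[3, 7, 9, 9, 95]
[3, 7, 9, 9]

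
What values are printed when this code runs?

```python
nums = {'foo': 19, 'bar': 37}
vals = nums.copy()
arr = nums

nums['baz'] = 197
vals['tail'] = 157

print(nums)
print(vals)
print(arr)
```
{'foo': 19, 'bar': 37, 'baz': 197}
{'foo': 19, 'bar': 37, 'tail': 157}
{'foo': 19, 'bar': 37, 'baz': 197}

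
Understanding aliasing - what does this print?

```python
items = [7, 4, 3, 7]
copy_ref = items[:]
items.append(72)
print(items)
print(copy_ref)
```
[7, 4, 3, 7, 72]
[7, 4, 3, 7]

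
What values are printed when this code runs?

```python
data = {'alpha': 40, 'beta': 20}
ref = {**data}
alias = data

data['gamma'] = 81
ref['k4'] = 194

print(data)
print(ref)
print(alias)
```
{'alpha': 40, 'beta': 20, 'gamma': 81}
{'alpha': 40, 'beta': 20, 'k4': 194}
{'alpha': 40, 'beta': 20, 'gamma': 81}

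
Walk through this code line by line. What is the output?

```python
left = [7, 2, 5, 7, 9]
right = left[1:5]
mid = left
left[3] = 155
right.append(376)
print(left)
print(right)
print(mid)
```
[7, 2, 5, 155, 9]
[2, 5, 7, 9, 376]
[7, 2, 5, 155, 9]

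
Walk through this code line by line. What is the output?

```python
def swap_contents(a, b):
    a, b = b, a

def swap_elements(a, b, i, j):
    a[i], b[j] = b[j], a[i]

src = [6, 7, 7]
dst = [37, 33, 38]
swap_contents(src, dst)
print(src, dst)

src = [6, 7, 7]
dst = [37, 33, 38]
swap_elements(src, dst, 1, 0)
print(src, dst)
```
[6, 7, 7] [37, 33, 38]
[6, 37, 7] [7, 33, 38]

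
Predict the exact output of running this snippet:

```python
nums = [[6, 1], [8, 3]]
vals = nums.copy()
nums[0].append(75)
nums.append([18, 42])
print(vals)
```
[[6, 1, 75], [8, 3]]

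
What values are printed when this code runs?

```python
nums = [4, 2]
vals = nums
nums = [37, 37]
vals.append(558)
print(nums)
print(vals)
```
[37, 37]
[4, 2, 558]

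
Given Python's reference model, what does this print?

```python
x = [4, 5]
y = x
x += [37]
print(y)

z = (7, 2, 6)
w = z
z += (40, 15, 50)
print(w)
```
[4, 5, 37]
(7, 2, 6)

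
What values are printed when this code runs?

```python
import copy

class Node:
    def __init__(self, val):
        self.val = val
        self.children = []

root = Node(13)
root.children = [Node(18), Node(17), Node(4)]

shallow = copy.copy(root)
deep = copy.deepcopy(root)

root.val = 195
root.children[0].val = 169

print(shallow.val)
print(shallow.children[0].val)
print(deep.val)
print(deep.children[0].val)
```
13
169
13
18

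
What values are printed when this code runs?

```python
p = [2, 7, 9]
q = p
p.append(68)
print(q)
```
[2, 7, 9, 68]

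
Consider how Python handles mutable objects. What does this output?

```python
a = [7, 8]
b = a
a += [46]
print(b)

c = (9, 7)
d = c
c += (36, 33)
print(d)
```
[7, 8, 46]
(9, 7)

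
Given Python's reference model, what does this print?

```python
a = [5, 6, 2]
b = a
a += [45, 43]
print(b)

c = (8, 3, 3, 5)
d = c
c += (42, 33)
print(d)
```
[5, 6, 2, 45, 43]
(8, 3, 3, 5)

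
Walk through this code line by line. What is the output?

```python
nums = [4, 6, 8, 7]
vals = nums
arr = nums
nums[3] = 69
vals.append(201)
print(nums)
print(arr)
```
[4, 6, 8, 69, 201]
[4, 6, 8, 69, 201]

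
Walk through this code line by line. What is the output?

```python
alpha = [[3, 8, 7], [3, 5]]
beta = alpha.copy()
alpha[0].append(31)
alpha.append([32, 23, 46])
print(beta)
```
[[3, 8, 7, 31], [3, 5]]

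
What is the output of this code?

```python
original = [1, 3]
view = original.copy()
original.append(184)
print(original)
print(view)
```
[1, 3, 184]
[1, 3]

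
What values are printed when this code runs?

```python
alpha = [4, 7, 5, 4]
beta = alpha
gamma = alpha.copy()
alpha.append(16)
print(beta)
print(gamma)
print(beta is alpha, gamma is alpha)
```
[4, 7, 5, 4, 16]
[4, 7, 5, 4]
True False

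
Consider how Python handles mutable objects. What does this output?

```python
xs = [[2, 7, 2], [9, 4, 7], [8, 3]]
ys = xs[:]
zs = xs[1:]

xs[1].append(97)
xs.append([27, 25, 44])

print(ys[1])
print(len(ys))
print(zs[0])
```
[9, 4, 7, 97]
3
[9, 4, 7, 97]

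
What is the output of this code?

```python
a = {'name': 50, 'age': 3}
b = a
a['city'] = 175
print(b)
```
{'name': 50, 'age': 3, 'city': 175}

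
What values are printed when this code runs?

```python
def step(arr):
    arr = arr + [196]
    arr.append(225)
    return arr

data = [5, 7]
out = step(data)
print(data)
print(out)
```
[5, 7]
[5, 7, 196, 225]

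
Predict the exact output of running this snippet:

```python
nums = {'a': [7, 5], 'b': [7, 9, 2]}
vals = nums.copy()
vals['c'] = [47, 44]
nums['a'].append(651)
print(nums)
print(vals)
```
{'a': [7, 5, 651], 'b': [7, 9, 2]}
{'a': [7, 5, 651], 'b': [7, 9, 2], 'c': [47, 44]}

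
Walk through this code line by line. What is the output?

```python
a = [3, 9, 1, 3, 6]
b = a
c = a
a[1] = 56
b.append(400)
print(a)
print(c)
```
[3, 56, 1, 3, 6, 400]
[3, 56, 1, 3, 6, 400]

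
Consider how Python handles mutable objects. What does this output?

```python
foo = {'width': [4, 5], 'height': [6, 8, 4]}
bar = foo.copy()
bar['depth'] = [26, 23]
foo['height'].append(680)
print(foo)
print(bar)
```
{'width': [4, 5], 'height': [6, 8, 4, 680]}
{'width': [4, 5], 'height': [6, 8, 4, 680], 'depth': [26, 23]}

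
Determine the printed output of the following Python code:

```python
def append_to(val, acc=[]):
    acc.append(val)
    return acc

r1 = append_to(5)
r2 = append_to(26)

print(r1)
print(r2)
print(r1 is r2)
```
[5, 26]
[5, 26]
True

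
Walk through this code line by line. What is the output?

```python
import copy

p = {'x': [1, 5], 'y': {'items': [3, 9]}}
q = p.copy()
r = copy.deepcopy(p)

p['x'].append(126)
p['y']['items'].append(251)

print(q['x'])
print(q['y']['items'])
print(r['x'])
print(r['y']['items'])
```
[1, 5, 126]
[3, 9, 251]
[1, 5]
[3, 9]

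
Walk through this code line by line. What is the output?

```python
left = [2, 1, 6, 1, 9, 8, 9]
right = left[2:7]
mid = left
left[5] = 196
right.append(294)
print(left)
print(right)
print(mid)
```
[2, 1, 6, 1, 9, 196, 9]
[6, 1, 9, 8, 9, 294]
[2, 1, 6, 1, 9, 196, 9]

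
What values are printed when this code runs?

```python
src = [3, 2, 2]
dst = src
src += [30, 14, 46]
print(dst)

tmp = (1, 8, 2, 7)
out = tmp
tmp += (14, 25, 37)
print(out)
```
[3, 2, 2, 30, 14, 46]
(1, 8, 2, 7)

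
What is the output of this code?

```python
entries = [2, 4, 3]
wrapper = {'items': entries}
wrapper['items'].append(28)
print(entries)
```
[2, 4, 3, 28]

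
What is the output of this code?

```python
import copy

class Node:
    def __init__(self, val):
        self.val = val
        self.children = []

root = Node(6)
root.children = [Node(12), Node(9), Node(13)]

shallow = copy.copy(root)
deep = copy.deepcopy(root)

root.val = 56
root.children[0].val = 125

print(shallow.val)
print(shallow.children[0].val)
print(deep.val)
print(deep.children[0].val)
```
6
125
6
12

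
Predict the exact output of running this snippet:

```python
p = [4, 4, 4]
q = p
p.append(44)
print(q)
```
[4, 4, 4, 44]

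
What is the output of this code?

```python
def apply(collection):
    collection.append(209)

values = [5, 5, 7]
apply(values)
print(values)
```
[5, 5, 7, 209]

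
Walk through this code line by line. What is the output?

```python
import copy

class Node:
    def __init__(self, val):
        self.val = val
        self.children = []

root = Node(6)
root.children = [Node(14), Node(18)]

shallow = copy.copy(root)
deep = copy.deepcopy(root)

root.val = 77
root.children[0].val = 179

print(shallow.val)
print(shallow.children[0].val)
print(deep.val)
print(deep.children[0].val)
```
6
179
6
14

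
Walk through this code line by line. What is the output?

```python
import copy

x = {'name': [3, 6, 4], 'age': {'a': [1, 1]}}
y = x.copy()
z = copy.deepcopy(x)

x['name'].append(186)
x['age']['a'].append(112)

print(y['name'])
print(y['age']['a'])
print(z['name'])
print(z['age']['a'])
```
[3, 6, 4, 186]
[1, 1, 112]
[3, 6, 4]
[1, 1]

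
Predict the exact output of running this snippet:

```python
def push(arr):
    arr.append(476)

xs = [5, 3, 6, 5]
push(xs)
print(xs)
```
[5, 3, 6, 5, 476]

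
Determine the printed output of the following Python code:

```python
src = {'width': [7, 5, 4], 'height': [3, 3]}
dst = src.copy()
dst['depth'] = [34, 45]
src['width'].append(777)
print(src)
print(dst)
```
{'width': [7, 5, 4, 777], 'height': [3, 3]}
{'width': [7, 5, 4, 777], 'height': [3, 3], 'depth': [34, 45]}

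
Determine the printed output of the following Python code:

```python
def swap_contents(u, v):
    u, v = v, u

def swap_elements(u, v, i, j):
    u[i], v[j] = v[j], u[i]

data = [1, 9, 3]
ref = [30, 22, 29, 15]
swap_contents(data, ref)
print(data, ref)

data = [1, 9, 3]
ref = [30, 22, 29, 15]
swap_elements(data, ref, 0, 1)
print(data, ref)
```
[1, 9, 3] [30, 22, 29, 15]
[22, 9, 3] [30, 1, 29, 15]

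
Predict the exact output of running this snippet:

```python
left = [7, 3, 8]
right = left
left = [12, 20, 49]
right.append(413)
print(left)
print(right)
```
[12, 20, 49]
[7, 3, 8, 413]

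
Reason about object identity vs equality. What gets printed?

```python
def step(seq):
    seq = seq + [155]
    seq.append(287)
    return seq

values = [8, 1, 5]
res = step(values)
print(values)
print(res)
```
[8, 1, 5]
[8, 1, 5, 155, 287]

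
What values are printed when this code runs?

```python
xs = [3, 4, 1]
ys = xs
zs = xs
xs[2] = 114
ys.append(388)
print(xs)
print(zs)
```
[3, 4, 114, 388]
[3, 4, 114, 388]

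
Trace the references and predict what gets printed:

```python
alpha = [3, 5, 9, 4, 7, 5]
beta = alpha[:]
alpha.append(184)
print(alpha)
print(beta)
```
[3, 5, 9, 4, 7, 5, 184]
[3, 5, 9, 4, 7, 5]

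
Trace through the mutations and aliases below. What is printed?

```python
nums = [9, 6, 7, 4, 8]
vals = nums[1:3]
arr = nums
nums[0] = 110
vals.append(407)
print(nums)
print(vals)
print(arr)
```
[110, 6, 7, 4, 8]
[6, 7, 407]
[110, 6, 7, 4, 8]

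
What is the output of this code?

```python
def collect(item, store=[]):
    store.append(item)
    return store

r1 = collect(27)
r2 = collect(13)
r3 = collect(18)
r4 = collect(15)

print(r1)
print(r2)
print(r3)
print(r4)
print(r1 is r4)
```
[27, 13, 18, 15]
[27, 13, 18, 15]
[27, 13, 18, 15]
[27, 13, 18, 15]
True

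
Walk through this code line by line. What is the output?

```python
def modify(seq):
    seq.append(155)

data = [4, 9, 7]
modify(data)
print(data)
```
[4, 9, 7, 155]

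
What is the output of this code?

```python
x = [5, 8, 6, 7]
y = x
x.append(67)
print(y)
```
[5, 8, 6, 7, 67]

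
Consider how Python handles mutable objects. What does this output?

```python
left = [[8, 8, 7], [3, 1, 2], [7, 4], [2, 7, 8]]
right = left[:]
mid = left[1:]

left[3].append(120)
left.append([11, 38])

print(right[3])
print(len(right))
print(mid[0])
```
[2, 7, 8, 120]
4
[3, 1, 2]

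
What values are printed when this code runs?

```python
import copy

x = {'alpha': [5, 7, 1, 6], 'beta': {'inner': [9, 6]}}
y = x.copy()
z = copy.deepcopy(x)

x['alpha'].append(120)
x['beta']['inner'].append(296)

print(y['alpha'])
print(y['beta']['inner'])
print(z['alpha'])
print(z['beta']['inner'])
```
[5, 7, 1, 6, 120]
[9, 6, 296]
[5, 7, 1, 6]
[9, 6]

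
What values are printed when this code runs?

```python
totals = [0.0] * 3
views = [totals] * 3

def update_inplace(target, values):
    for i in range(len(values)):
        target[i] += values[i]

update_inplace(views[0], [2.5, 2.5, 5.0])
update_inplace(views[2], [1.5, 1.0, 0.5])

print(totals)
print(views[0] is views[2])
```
[4.0, 3.5, 5.5]
True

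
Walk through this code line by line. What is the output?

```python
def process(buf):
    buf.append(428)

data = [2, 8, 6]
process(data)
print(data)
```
[2, 8, 6, 428]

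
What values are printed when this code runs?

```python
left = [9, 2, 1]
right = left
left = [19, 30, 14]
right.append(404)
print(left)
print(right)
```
[19, 30, 14]
[9, 2, 1, 404]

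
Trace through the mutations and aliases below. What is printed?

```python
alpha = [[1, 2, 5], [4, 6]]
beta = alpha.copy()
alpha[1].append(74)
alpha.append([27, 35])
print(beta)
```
[[1, 2, 5], [4, 6, 74]]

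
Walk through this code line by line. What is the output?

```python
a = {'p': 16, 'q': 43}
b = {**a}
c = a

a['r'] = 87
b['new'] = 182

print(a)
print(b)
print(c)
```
{'p': 16, 'q': 43, 'r': 87}
{'p': 16, 'q': 43, 'new': 182}
{'p': 16, 'q': 43, 'r': 87}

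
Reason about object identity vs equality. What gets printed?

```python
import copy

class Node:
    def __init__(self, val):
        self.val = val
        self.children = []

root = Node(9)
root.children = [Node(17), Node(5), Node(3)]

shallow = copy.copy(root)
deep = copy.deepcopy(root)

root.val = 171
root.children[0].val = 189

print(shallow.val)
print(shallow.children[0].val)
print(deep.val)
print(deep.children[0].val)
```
9
189
9
17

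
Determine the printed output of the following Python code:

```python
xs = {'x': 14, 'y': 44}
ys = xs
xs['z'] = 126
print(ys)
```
{'x': 14, 'y': 44, 'z': 126}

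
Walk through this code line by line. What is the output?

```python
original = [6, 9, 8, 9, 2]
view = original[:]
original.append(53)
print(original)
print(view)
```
[6, 9, 8, 9, 2, 53]
[6, 9, 8, 9, 2]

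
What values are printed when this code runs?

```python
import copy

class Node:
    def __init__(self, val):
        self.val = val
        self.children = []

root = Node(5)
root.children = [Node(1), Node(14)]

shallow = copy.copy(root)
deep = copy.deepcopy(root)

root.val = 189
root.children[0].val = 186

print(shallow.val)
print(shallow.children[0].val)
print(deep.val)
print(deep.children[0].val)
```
5
186
5
1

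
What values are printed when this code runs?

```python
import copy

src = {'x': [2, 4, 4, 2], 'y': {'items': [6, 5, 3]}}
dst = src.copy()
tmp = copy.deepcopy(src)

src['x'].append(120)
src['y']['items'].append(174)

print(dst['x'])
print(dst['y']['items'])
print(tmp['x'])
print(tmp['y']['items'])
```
[2, 4, 4, 2, 120]
[6, 5, 3, 174]
[2, 4, 4, 2]
[6, 5, 3]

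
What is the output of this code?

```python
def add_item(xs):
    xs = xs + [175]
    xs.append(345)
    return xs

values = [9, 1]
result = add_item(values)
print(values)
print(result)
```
[9, 1]
[9, 1, 175, 345]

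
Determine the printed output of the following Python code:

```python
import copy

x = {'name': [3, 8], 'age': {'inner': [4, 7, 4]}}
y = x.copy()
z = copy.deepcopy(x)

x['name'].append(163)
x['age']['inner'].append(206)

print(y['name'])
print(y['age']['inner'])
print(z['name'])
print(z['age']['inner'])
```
[3, 8, 163]
[4, 7, 4, 206]
[3, 8]
[4, 7, 4]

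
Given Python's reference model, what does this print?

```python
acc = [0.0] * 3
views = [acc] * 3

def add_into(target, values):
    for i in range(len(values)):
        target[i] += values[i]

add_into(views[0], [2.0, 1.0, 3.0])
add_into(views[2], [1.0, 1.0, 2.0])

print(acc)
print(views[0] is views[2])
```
[3.0, 2.0, 5.0]
True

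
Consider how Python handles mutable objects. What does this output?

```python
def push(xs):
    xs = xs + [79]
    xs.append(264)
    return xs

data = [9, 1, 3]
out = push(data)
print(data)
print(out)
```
[9, 1, 3]
[9, 1, 3, 79, 264]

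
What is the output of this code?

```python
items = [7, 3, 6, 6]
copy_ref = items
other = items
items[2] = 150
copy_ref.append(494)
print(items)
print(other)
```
[7, 3, 150, 6, 494]
[7, 3, 150, 6, 494]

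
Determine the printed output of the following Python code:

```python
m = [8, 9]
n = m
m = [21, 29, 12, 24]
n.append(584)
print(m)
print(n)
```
[21, 29, 12, 24]
[8, 9, 584]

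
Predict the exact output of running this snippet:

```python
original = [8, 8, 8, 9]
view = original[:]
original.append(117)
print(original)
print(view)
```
[8, 8, 8, 9, 117]
[8, 8, 8, 9]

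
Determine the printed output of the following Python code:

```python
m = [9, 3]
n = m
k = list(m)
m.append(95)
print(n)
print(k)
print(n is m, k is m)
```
[9, 3, 95]
[9, 3]
True False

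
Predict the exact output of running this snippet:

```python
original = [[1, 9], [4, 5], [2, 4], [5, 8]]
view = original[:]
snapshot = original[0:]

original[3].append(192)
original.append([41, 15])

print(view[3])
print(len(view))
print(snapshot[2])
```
[5, 8, 192]
4
[2, 4]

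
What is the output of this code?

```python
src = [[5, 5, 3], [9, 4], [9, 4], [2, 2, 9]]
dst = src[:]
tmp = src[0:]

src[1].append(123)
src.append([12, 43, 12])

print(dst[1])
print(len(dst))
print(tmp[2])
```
[9, 4, 123]
4
[9, 4]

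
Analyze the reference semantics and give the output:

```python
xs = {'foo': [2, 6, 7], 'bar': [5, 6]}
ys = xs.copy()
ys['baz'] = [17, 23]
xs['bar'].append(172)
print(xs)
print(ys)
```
{'foo': [2, 6, 7], 'bar': [5, 6, 172]}
{'foo': [2, 6, 7], 'bar': [5, 6, 172], 'baz': [17, 23]}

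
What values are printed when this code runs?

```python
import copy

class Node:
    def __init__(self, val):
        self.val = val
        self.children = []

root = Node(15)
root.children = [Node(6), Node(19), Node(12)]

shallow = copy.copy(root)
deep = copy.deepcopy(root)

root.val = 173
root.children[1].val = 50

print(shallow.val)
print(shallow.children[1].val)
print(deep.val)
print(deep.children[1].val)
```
15
50
15
19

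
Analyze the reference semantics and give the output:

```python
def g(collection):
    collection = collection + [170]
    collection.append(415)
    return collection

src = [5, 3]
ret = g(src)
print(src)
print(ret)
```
[5, 3]
[5, 3, 170, 415]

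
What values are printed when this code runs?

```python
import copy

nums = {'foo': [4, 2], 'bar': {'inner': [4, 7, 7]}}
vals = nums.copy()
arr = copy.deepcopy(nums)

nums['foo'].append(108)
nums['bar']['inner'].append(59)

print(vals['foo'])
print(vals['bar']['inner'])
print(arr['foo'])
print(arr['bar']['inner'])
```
[4, 2, 108]
[4, 7, 7, 59]
[4, 2]
[4, 7, 7]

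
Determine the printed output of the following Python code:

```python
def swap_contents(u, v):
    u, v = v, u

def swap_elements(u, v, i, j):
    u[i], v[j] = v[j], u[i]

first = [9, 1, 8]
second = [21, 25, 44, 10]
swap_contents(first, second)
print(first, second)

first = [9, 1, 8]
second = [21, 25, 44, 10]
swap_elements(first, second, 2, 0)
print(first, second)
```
[9, 1, 8] [21, 25, 44, 10]
[9, 1, 21] [8, 25, 44, 10]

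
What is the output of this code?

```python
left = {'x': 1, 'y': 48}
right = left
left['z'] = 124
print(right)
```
{'x': 1, 'y': 48, 'z': 124}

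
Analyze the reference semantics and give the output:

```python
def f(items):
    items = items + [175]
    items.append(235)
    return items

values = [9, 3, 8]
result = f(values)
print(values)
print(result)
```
[9, 3, 8]
[9, 3, 8, 175, 235]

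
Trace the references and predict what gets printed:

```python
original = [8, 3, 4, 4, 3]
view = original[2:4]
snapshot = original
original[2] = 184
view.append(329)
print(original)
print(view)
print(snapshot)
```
[8, 3, 184, 4, 3]
[4, 4, 329]
[8, 3, 184, 4, 3]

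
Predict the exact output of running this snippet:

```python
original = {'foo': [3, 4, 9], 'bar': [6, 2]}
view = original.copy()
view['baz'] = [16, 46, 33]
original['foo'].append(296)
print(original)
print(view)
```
{'foo': [3, 4, 9, 296], 'bar': [6, 2]}
{'foo': [3, 4, 9, 296], 'bar': [6, 2], 'baz': [16, 46, 33]}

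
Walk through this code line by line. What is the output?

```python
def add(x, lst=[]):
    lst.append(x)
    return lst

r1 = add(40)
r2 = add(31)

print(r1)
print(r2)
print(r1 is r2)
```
[40, 31]
[40, 31]
True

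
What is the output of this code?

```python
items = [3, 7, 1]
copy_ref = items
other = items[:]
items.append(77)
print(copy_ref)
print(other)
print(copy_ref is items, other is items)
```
[3, 7, 1, 77]
[3, 7, 1]
True False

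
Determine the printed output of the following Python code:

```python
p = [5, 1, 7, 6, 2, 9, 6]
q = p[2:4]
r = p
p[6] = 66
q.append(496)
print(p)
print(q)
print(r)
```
[5, 1, 7, 6, 2, 9, 66]
[7, 6, 496]
[5, 1, 7, 6, 2, 9, 66]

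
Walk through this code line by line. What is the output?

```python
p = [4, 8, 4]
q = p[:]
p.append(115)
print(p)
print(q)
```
[4, 8, 4, 115]
[4, 8, 4]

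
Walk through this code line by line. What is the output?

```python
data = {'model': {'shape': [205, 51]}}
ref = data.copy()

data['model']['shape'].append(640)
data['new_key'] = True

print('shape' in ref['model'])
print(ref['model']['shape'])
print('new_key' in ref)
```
True
[205, 51, 640]
False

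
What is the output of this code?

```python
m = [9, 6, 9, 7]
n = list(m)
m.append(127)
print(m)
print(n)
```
[9, 6, 9, 7, 127]
[9, 6, 9, 7]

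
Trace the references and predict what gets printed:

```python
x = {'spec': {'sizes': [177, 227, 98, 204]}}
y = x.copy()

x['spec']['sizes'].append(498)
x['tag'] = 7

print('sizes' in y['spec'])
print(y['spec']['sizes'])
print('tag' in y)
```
True
[177, 227, 98, 204, 498]
False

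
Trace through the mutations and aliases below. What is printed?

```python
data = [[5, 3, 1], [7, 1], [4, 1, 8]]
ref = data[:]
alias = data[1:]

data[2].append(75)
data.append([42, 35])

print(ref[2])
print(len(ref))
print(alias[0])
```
[4, 1, 8, 75]
3
[7, 1]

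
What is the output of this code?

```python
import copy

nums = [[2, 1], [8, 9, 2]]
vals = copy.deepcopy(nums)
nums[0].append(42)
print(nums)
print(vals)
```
[[2, 1, 42], [8, 9, 2]]
[[2, 1], [8, 9, 2]]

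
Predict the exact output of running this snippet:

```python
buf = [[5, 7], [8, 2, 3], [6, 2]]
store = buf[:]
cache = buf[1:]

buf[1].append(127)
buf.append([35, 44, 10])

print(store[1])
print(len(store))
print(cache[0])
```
[8, 2, 3, 127]
3
[8, 2, 3, 127]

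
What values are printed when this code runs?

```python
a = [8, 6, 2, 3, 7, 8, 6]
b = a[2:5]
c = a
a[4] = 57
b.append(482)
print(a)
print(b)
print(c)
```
[8, 6, 2, 3, 57, 8, 6]
[2, 3, 7, 482]
[8, 6, 2, 3, 57, 8, 6]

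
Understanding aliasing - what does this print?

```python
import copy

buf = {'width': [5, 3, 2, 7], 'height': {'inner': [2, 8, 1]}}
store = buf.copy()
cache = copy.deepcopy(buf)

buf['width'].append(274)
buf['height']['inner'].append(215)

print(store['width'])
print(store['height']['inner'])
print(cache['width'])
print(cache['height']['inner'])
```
[5, 3, 2, 7, 274]
[2, 8, 1, 215]
[5, 3, 2, 7]
[2, 8, 1]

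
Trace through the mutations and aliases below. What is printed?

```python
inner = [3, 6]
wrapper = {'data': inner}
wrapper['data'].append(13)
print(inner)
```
[3, 6, 13]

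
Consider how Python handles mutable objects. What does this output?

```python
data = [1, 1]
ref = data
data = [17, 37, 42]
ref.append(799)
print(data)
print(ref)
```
[17, 37, 42]
[1, 1, 799]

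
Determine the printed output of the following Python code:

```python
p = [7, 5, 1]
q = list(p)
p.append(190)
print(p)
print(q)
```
[7, 5, 1, 190]
[7, 5, 1]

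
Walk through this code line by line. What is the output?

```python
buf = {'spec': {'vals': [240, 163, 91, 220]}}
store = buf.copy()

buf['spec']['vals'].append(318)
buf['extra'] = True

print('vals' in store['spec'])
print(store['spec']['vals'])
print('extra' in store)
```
True
[240, 163, 91, 220, 318]
False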